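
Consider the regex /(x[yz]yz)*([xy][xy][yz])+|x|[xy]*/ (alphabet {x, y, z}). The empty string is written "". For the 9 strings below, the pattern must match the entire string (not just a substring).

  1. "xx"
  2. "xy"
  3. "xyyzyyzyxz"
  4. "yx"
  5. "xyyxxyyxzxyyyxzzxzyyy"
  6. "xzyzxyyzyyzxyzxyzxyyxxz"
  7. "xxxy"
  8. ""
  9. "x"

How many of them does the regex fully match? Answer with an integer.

1 → match
2 → match
3 → match
4 → match
5 → no match
6 → match
7 → match
8 → match
9 → match
Total matched: 8

8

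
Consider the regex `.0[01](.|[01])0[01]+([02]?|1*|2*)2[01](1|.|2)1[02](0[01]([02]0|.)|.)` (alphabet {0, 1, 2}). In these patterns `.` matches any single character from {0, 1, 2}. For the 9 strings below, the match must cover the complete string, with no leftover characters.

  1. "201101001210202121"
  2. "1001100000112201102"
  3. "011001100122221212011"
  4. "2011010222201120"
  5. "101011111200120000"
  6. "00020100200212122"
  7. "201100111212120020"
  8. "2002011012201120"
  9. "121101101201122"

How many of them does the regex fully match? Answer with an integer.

3

1 → no match
2 → no match
3 → no match
4 → match
5 → no match
6 → no match
7 → match
8 → match
9 → no match
Total matched: 3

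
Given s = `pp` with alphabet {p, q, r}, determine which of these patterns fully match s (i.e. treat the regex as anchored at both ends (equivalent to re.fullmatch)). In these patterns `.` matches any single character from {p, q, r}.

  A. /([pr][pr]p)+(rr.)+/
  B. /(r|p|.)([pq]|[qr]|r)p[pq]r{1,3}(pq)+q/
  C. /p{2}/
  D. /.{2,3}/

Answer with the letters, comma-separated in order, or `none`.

C, D

A → no match
B → no match — must end with `pqq`
C → match
D → match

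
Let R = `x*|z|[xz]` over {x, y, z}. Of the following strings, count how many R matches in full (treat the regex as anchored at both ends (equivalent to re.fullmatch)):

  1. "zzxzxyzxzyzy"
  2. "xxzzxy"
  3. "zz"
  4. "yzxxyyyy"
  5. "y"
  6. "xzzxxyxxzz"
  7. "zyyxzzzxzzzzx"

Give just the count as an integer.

1 → no match
2 → no match
3 → no match
4 → no match
5 → no match
6 → no match
7 → no match
Total matched: 0

0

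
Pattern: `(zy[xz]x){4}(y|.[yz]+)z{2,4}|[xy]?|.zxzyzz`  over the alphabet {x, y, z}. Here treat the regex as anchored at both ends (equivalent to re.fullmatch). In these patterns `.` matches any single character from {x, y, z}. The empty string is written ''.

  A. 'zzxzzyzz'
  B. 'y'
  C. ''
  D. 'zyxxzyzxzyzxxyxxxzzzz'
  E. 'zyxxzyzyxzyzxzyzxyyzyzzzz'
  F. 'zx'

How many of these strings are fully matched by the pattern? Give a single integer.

2

A → no match
B → match
C → match
D → no match
E → no match
F → no match
Total matched: 2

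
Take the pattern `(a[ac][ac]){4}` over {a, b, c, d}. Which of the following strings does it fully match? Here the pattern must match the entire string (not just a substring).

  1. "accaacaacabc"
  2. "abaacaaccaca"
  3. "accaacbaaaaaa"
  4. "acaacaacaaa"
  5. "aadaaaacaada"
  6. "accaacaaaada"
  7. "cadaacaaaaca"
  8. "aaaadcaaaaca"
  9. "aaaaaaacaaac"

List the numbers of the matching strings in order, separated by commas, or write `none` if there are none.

9

1 → no match
2 → no match
3 → no match
4 → no match
5 → no match
6 → no match
7 → no match — must start with "a"
8 → no match
9 → match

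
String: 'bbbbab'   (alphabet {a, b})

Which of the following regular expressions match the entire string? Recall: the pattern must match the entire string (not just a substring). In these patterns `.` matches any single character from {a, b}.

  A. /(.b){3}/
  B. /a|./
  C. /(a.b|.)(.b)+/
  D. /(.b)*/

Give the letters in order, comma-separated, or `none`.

A → match
B → no match
C → no match
D → match

A, D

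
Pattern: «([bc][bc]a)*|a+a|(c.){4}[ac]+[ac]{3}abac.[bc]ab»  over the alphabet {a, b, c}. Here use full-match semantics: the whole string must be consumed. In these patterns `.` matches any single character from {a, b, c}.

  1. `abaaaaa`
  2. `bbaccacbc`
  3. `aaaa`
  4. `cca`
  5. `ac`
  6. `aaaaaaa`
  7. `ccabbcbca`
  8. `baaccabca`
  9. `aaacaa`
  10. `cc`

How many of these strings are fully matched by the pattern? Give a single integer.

3

1. `abaaaaa` → no match
2. `bbaccacbc` → no match
3. `aaaa` → match
4. `cca` → match
5. `ac` → no match
6. `aaaaaaa` → match
7. `ccabbcbca` → no match
8. `baaccabca` → no match
9. `aaacaa` → no match
10. `cc` → no match
Total matched: 3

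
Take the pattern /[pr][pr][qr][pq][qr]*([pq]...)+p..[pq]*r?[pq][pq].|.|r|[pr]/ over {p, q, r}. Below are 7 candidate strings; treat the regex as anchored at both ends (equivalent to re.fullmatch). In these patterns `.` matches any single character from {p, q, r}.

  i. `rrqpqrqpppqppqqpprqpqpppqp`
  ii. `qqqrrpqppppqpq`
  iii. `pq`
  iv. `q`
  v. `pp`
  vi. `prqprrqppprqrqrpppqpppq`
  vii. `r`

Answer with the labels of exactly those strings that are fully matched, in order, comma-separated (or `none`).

i → match
ii → no match
iii → no match
iv → match
v → no match
vi → match
vii → match

i, iv, vi, vii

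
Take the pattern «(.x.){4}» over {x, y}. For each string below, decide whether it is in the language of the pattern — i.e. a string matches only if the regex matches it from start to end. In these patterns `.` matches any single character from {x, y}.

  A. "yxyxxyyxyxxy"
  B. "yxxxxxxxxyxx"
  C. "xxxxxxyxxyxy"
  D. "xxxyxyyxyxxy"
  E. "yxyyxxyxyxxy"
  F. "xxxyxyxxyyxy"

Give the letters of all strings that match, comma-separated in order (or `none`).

A, B, C, D, E, F

A. "yxyxxyyxyxxy" → match
B. "yxxxxxxxxyxx" → match
C. "xxxxxxyxxyxy" → match
D. "xxxyxyyxyxxy" → match
E. "yxyyxxyxyxxy" → match
F. "xxxyxyxxyyxy" → match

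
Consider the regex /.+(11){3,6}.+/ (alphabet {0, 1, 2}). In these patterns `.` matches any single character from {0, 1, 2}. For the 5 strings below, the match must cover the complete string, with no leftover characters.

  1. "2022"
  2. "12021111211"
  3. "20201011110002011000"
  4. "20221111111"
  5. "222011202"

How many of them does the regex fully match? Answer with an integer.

1

1 → no match
2 → no match
3 → no match
4 → match
5 → no match
Total matched: 1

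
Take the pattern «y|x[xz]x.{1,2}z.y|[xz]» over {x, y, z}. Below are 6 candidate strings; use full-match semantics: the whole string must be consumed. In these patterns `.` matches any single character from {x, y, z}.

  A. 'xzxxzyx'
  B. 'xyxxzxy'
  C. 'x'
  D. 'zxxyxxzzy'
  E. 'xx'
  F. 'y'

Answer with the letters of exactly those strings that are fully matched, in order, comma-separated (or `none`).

A → no match
B → no match
C → match
D → no match
E → no match
F → match

C, F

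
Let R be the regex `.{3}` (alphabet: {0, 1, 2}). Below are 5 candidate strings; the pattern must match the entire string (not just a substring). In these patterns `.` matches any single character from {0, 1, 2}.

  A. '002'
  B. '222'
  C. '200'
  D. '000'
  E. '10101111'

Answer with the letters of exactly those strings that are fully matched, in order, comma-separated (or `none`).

A, B, C, D

A → match
B → match
C → match
D → match
E → no match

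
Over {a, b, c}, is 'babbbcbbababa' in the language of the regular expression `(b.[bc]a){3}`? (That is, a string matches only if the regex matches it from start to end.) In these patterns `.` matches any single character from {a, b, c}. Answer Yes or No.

No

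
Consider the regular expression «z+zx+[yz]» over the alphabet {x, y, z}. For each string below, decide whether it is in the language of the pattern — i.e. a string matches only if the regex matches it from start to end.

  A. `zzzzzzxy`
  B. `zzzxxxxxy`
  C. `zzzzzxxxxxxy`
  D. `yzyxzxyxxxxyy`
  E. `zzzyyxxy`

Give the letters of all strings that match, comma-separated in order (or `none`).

A, B, C

A → match
B → match
C → match
D → no match — must start with `z`
E → no match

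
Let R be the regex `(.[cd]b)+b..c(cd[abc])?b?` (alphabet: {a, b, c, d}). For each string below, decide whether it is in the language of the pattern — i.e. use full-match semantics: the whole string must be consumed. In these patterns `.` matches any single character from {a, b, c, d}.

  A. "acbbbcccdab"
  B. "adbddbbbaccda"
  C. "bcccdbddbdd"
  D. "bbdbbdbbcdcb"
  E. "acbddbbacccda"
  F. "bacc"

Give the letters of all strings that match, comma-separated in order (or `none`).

A → match
B → match
C → no match
D → no match
E → match
F → no match

A, B, E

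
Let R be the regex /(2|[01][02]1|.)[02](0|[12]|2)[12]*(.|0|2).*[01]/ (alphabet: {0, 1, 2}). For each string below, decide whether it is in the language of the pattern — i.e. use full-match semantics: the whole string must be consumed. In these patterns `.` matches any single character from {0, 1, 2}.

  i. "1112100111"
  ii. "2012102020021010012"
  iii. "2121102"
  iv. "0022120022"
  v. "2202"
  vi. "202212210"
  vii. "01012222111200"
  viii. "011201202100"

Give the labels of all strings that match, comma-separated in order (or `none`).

vi

i → no match
ii → no match
iii → no match
iv → no match
v → no match
vi → match
vii → no match
viii → no match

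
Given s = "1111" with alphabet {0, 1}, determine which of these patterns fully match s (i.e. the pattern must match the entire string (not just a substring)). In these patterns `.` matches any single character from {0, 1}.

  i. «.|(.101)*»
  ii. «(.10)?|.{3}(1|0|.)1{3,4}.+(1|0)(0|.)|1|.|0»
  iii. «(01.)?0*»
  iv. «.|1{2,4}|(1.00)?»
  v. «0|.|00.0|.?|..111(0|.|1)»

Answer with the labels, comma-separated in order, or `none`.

iv

i → no match
ii → no match
iii → no match
iv → match
v → no match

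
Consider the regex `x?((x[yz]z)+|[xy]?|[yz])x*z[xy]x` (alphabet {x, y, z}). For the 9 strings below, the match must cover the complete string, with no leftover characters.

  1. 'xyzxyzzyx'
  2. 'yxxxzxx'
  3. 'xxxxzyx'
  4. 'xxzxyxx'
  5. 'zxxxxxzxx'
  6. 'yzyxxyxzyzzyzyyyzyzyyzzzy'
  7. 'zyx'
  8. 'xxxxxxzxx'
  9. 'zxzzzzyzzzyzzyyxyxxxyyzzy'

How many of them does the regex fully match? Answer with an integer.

6

1 → match
2 → match
3 → match
4 → no match
5 → match
6 → no match — must end with 'x'
7 → match
8 → match
9 → no match — must end with 'x'
Total matched: 6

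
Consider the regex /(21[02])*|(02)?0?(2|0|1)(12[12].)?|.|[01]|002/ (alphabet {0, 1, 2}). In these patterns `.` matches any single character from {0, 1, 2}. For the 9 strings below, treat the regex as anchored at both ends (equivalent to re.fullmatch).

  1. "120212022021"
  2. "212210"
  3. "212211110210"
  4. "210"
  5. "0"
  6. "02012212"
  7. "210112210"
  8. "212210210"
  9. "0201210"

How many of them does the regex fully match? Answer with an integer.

5

1. "120212022021" → no match
2. "212210" → match
3. "212211110210" → no match
4. "210" → match
5. "0" → match
6. "02012212" → no match
7. "210112210" → no match
8. "212210210" → match
9. "0201210" → match
Total matched: 5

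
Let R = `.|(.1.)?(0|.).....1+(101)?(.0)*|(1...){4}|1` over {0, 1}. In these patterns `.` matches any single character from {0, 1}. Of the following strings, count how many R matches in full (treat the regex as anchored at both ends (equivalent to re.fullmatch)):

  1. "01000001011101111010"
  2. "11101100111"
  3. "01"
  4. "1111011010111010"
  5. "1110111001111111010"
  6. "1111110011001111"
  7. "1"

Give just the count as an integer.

1 → no match
2 → match
3 → no match
4 → no match
5 → match
6 → match
7 → match
Total matched: 4

4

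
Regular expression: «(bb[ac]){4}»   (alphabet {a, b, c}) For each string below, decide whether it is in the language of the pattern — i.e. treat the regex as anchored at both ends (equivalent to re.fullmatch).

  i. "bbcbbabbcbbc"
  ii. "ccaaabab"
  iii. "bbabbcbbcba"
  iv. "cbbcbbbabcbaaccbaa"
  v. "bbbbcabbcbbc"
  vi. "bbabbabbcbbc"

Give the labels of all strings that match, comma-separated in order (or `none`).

i → match
ii → no match — must start with "bb"
iii → no match
iv → no match — must start with "bb"
v → no match
vi → match

i, vi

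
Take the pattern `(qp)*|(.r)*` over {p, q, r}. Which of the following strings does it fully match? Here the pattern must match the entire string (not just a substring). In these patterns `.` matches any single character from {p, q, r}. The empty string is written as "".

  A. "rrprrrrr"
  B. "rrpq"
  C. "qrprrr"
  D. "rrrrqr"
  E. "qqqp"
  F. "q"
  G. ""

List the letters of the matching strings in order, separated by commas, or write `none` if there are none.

A, C, D, G

A → match
B → no match
C → match
D → match
E → no match
F → no match
G → match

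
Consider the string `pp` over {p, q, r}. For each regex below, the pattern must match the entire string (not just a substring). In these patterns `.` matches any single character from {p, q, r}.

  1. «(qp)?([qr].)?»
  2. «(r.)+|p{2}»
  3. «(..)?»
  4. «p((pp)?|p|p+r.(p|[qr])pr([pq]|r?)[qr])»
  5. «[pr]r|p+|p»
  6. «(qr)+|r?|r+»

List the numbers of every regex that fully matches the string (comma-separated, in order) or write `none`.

2, 3, 4, 5

1 → no match
2 → match
3 → match
4 → match
5 → match
6 → no match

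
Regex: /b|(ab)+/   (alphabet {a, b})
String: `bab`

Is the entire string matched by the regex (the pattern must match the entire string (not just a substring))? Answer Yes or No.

No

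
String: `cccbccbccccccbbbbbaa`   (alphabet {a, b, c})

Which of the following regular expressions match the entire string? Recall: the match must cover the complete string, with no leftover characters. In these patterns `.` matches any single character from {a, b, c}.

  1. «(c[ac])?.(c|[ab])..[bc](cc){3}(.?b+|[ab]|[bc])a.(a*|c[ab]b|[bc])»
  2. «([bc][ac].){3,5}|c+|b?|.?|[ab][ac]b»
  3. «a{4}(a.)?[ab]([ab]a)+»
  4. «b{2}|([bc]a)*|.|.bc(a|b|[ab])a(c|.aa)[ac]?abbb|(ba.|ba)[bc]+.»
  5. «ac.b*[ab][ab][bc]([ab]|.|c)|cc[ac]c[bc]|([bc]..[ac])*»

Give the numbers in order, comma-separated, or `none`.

1

1 → match
2 → no match
3 → no match — must start with `a`
4 → no match
5 → no match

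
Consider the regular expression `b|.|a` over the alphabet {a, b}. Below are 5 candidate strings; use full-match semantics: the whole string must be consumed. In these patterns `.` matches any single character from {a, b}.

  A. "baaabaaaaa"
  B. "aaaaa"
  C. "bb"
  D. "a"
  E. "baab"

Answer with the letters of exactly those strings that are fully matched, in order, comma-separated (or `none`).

A → no match
B → no match
C → no match
D → match
E → no match

D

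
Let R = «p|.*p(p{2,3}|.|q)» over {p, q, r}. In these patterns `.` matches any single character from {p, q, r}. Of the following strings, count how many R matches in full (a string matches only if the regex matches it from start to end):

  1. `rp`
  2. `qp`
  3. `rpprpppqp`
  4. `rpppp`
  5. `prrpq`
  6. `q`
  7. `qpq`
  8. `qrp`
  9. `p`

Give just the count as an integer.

4

1. `rp` → no match
2. `qp` → no match
3. `rpprpppqp` → no match
4. `rpppp` → match
5. `prrpq` → match
6. `q` → no match
7. `qpq` → match
8. `qrp` → no match
9. `p` → match
Total matched: 4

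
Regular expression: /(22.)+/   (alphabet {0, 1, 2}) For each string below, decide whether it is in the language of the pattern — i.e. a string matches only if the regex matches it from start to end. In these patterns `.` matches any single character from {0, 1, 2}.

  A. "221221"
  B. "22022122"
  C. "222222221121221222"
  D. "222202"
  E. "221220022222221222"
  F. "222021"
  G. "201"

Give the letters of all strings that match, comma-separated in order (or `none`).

A. "221221" → match
B. "22022122" → no match
C → no match
D. "222202" → no match
E → no match
F. "222021" → no match
G. "201" → no match — must start with "22"

A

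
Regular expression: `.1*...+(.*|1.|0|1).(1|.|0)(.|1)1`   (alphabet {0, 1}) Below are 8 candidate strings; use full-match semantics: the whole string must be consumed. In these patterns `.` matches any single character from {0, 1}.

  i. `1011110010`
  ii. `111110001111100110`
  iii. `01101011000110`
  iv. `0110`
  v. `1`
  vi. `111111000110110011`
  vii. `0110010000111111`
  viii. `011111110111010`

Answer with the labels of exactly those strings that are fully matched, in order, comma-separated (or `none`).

vi, vii

i → no match — must end with `1`
ii → no match — must end with `1`
iii → no match — must end with `1`
iv → no match — must end with `1`
v → no match
vi → match
vii → match
viii → no match — must end with `1`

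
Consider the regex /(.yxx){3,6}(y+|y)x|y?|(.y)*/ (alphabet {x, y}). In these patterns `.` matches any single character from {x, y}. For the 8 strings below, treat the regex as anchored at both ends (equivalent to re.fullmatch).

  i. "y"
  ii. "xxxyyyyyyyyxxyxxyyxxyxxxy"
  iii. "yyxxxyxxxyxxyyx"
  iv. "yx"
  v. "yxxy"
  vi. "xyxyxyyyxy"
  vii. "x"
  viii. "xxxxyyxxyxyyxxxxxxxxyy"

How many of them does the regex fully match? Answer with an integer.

3

i. "y" → match
ii → no match
iii → match
iv. "yx" → no match
v. "yxxy" → no match
vi. "xyxyxyyyxy" → match
vii. "x" → no match
viii → no match
Total matched: 3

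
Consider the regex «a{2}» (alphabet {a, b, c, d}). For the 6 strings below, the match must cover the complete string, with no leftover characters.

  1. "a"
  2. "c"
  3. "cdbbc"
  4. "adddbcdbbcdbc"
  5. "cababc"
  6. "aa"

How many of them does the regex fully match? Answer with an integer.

1

1 → no match
2 → no match — must start with "a"
3 → no match — must start with "a"
4 → no match — must end with "a"
5 → no match — must start with "a"
6 → match
Total matched: 1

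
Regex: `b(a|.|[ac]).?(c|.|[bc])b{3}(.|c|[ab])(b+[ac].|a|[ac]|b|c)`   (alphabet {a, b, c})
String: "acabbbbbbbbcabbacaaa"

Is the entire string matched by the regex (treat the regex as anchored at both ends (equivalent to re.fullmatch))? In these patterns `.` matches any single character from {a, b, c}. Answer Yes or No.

Every match must start with "b", but "acabbbbbbbbcabbacaaa" does not.

No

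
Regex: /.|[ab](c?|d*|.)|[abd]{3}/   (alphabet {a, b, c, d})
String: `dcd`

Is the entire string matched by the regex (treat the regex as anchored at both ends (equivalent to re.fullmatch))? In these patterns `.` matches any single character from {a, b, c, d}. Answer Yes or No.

No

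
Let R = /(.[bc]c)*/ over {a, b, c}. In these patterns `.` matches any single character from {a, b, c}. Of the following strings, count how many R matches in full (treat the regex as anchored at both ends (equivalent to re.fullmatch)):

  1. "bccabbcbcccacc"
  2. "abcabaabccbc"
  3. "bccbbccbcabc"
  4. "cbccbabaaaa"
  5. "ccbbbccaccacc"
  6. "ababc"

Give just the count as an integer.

1 → no match
2 → no match
3 → match
4 → no match
5 → no match
6 → no match
Total matched: 1

1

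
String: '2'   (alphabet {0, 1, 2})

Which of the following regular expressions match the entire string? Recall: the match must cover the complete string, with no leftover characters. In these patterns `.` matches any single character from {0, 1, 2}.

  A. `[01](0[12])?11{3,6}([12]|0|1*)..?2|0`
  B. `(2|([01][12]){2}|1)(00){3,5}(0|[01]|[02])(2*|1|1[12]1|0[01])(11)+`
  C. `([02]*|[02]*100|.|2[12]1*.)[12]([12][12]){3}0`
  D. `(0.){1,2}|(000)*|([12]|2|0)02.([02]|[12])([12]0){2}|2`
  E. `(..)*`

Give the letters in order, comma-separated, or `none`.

D

A → no match
B → no match — must end with '11'
C → no match — must end with '0'
D → match
E → no match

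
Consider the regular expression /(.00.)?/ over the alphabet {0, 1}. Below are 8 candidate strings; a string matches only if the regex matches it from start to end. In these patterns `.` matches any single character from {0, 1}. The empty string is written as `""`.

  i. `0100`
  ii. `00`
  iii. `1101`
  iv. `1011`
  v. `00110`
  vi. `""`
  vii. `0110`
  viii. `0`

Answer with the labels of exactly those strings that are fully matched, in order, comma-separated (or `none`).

vi

i → no match
ii → no match
iii → no match
iv → no match
v → no match
vi → match
vii → no match
viii → no match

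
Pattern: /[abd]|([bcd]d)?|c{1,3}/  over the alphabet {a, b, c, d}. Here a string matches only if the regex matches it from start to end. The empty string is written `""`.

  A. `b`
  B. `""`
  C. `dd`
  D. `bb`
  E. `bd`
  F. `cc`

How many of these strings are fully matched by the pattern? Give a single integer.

A. `b` → match
B. `""` → match
C. `dd` → match
D. `bb` → no match
E. `bd` → match
F. `cc` → match
Total matched: 5

5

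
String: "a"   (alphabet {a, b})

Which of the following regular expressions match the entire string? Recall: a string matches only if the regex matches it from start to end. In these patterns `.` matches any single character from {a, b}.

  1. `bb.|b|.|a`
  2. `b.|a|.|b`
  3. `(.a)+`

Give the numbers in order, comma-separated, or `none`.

1 → match
2 → match
3 → no match

1, 2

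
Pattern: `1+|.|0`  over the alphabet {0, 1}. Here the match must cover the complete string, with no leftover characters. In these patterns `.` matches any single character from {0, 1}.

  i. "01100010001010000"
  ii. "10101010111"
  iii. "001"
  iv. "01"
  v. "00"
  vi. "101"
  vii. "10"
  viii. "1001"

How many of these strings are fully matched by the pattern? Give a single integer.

0

i → no match
ii → no match
iii → no match
iv → no match
v → no match
vi → no match
vii → no match
viii → no match
Total matched: 0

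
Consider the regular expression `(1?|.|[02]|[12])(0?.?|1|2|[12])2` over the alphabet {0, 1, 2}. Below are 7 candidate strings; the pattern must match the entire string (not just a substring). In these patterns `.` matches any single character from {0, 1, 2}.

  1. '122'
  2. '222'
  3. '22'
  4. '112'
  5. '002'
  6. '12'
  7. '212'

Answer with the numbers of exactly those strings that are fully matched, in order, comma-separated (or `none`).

1, 2, 3, 4, 5, 6, 7

1. '122' → match
2. '222' → match
3. '22' → match
4. '112' → match
5. '002' → match
6. '12' → match
7. '212' → match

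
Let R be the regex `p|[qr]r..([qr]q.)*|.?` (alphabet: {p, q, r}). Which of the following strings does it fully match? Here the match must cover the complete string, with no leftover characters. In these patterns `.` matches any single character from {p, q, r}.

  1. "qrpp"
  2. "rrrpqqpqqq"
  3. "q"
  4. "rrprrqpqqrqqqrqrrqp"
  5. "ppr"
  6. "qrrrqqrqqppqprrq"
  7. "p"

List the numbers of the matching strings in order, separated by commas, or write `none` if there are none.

1, 2, 3, 4, 7

1. "qrpp" → match
2. "rrrpqqpqqq" → match
3. "q" → match
4 → match
5. "ppr" → no match
6 → no match
7. "p" → match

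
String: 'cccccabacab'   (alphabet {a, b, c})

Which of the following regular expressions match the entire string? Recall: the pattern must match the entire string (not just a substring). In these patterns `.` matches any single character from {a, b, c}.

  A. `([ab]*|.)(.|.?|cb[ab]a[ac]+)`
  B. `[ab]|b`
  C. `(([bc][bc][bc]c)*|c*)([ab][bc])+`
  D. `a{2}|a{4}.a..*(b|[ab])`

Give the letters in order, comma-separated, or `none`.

A → no match
B → no match
C → match
D → no match — must start with 'a'

C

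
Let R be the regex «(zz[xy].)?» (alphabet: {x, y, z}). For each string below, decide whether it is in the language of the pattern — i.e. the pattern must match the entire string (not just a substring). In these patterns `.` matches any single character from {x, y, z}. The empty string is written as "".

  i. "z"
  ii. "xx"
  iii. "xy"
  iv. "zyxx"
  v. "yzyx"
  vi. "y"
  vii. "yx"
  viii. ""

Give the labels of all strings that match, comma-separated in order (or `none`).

viii

i. "z" → no match
ii. "xx" → no match
iii. "xy" → no match
iv. "zyxx" → no match
v. "yzyx" → no match
vi. "y" → no match
vii. "yx" → no match
viii. "" → match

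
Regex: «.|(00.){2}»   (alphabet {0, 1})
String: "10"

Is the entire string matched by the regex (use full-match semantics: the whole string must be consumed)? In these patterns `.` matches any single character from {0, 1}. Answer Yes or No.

No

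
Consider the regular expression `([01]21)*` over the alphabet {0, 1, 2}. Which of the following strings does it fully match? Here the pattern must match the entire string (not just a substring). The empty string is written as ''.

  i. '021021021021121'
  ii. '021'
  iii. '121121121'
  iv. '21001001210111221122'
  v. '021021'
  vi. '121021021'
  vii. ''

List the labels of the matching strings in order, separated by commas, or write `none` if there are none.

i, ii, iii, v, vi, vii

i → match
ii → match
iii → match
iv → no match
v → match
vi → match
vii → match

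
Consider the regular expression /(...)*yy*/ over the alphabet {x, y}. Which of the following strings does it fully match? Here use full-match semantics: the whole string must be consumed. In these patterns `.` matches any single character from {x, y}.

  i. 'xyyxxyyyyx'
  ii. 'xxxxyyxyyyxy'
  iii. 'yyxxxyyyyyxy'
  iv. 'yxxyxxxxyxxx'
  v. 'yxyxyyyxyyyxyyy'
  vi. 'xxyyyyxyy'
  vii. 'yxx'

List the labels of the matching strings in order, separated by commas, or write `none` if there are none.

v

i → no match
ii → no match
iii → no match
iv → no match
v → match
vi → no match
vii → no match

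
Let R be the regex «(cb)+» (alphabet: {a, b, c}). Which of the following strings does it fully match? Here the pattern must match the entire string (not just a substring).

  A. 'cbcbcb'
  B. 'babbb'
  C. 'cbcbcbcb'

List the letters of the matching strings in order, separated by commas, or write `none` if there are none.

A, C

A → match
B → no match — must start with 'cb'
C → match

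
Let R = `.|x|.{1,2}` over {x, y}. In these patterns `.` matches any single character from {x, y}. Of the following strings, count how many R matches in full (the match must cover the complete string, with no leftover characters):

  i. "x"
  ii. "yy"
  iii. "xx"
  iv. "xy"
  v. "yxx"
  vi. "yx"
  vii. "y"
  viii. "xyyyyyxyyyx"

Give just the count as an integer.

i → match
ii → match
iii → match
iv → match
v → no match
vi → match
vii → match
viii → no match
Total matched: 6

6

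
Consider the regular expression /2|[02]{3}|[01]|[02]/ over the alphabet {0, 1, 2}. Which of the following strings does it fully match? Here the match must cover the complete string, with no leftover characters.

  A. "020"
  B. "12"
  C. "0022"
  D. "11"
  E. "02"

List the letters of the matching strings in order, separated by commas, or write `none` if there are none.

A

A → match
B → no match
C → no match
D → no match
E → no match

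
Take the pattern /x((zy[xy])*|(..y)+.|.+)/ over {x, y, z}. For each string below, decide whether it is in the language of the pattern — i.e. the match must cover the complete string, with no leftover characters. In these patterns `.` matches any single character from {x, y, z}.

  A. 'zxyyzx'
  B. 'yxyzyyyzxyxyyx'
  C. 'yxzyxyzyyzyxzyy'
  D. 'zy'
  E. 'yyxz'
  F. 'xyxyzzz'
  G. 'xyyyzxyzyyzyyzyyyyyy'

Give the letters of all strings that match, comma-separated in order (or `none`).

F, G

A → no match — must start with 'x'
B → no match — must start with 'x'
C → no match — must start with 'x'
D → no match — must start with 'x'
E → no match — must start with 'x'
F → match
G → match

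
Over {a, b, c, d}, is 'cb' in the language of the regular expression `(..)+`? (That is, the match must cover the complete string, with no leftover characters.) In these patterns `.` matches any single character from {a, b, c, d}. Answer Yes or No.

Yes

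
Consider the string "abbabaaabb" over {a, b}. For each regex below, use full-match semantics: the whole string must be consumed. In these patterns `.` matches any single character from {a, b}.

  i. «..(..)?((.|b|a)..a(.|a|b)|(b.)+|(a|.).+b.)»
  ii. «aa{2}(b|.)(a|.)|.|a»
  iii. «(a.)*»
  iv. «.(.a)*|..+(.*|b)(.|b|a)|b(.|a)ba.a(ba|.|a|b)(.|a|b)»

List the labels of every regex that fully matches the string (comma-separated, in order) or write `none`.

i, iv

i → match
ii → no match
iii → no match
iv → match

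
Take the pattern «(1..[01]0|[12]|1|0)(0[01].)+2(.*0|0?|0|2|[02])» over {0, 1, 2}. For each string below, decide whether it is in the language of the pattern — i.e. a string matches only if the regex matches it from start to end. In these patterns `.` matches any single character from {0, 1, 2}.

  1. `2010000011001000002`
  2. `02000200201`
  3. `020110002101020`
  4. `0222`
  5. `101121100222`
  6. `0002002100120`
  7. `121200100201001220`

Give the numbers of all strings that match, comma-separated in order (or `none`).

none

1 → no match
2 → no match
3 → no match
4 → no match
5 → no match
6 → no match
7 → no match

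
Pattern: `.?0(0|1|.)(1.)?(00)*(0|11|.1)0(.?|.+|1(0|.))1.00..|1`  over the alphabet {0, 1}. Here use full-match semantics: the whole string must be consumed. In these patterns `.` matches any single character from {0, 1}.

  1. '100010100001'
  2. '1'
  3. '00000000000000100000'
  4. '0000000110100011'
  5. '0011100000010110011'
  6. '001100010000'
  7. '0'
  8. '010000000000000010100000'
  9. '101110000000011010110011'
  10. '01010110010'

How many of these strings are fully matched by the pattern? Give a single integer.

8

1 → match
2 → match
3 → match
4 → match
5 → match
6 → no match
7 → no match
8 → match
9 → match
10 → match
Total matched: 8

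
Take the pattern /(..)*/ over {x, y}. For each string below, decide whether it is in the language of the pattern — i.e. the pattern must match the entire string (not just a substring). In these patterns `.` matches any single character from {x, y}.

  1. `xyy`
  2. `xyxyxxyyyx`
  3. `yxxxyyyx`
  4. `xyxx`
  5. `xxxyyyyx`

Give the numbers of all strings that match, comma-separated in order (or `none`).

1 → no match
2 → match
3 → match
4 → match
5 → match

2, 3, 4, 5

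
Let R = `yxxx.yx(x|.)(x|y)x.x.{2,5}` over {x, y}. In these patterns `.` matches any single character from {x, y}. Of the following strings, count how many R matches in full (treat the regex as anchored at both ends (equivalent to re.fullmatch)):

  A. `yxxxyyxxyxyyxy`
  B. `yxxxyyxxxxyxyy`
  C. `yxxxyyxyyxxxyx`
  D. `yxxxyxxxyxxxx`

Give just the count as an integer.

2

A → no match
B → match
C → match
D → no match
Total matched: 2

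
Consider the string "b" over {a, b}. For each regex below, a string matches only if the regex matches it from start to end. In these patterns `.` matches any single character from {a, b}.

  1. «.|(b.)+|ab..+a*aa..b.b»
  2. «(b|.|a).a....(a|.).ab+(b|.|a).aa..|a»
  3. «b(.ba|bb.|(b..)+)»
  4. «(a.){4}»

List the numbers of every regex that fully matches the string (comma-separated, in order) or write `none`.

1 → match
2 → no match
3 → no match
4 → no match — must start with "a"

1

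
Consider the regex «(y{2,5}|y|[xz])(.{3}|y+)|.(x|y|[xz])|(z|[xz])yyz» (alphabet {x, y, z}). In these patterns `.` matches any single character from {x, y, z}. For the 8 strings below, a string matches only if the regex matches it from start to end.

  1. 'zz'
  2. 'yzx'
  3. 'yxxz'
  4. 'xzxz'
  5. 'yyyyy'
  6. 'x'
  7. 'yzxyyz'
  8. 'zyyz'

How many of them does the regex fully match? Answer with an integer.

5

1 → match
2 → no match
3 → match
4 → match
5 → match
6 → no match
7 → no match
8 → match
Total matched: 5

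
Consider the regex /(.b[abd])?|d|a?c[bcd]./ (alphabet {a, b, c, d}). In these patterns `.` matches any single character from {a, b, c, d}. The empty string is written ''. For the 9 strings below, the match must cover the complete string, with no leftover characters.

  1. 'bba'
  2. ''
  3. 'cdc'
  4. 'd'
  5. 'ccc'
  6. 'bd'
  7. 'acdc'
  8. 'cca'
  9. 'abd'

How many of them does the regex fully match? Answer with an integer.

8

1 → match
2 → match
3 → match
4 → match
5 → match
6 → no match
7 → match
8 → match
9 → match
Total matched: 8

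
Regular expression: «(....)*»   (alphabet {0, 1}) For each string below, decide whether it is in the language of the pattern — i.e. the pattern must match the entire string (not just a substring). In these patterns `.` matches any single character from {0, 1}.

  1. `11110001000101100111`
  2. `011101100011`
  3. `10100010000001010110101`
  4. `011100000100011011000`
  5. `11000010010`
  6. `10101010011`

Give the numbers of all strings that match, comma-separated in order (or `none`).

1, 2

1 → match
2 → match
3 → no match
4 → no match
5 → no match
6 → no match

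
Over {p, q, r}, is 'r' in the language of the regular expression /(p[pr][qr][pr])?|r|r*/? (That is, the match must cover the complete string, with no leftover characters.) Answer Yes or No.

Yes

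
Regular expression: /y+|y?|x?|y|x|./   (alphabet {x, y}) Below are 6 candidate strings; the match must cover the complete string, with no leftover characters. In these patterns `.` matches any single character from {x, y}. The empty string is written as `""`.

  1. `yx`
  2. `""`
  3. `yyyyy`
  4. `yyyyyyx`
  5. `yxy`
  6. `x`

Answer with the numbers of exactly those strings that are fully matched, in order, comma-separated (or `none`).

2, 3, 6

1 → no match
2 → match
3 → match
4 → no match
5 → no match
6 → match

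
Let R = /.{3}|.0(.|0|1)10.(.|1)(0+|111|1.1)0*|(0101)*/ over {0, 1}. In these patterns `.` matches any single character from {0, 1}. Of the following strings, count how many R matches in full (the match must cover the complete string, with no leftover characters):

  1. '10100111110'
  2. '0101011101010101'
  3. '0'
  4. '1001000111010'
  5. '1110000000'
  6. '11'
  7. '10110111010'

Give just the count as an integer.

1 → no match
2 → no match
3 → no match
4 → no match
5 → no match
6 → no match
7 → match
Total matched: 1

1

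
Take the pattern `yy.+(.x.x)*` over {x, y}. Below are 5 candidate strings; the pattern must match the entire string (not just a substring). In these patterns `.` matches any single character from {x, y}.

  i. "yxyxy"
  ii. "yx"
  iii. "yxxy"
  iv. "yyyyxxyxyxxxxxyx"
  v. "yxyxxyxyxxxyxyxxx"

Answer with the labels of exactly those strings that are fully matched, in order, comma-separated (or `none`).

i → no match — must start with "yy"
ii → no match — must start with "yy"
iii → no match — must start with "yy"
iv → match
v → no match — must start with "yy"

iv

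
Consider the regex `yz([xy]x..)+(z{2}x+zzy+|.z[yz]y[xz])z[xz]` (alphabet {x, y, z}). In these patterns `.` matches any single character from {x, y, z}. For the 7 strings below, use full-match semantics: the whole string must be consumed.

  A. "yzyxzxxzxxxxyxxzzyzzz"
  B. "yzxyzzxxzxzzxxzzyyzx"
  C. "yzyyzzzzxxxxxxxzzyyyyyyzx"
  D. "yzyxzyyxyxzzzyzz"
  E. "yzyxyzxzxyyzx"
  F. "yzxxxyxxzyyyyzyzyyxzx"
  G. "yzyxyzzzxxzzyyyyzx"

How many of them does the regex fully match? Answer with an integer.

A → no match
B → no match
C → no match
D → no match
E → no match
F → no match
G → match
Total matched: 1

1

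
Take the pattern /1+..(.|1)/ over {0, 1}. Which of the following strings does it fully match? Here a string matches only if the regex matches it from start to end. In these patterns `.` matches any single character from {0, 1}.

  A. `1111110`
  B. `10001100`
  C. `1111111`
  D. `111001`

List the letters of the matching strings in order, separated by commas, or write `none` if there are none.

A, C, D

A → match
B → no match
C → match
D → match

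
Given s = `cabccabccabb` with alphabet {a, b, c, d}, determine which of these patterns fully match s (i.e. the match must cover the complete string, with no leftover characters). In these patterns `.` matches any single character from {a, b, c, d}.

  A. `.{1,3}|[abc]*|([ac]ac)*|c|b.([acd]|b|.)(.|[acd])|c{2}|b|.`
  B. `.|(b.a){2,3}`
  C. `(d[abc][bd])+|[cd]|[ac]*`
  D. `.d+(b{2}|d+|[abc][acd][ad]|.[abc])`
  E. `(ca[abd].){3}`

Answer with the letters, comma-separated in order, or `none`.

A, E

A → match
B → no match
C → no match
D → no match
E → match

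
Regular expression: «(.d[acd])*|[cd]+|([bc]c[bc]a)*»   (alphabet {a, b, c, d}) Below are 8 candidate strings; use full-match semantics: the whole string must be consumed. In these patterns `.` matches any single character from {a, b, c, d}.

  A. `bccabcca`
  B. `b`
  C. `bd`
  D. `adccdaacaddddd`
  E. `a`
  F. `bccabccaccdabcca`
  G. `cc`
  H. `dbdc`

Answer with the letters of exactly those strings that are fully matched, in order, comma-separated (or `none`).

A → match
B → no match
C → no match
D → no match
E → no match
F → no match
G → match
H → no match

A, G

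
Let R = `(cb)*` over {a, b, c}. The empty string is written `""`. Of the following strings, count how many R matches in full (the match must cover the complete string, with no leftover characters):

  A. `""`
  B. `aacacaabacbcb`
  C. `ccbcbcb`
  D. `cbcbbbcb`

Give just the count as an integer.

1

A → match
B → no match
C → no match
D → no match
Total matched: 1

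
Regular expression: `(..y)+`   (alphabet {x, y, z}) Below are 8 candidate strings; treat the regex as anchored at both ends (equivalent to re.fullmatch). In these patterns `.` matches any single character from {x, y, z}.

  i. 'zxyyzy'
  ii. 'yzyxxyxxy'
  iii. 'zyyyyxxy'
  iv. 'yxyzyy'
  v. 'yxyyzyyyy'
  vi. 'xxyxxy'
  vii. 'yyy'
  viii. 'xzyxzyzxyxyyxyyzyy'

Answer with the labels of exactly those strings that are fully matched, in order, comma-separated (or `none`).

i → match
ii → match
iii → no match
iv → match
v → match
vi → match
vii → match
viii → match

i, ii, iv, v, vi, vii, viii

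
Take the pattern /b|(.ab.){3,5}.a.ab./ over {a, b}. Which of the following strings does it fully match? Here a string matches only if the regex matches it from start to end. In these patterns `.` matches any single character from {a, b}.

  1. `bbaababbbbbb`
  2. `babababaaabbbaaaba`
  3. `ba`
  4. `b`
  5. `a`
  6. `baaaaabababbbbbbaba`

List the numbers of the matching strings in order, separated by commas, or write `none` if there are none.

2, 4

1 → no match
2 → match
3 → no match
4 → match
5 → no match
6 → no match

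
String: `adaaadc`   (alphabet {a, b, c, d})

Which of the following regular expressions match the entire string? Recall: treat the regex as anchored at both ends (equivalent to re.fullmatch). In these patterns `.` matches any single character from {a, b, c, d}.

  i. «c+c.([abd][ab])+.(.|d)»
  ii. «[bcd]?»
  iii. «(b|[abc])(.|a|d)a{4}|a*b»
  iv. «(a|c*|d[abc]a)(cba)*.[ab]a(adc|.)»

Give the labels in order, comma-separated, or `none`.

iv

i → no match — must start with `c`
ii → no match
iii → no match
iv → match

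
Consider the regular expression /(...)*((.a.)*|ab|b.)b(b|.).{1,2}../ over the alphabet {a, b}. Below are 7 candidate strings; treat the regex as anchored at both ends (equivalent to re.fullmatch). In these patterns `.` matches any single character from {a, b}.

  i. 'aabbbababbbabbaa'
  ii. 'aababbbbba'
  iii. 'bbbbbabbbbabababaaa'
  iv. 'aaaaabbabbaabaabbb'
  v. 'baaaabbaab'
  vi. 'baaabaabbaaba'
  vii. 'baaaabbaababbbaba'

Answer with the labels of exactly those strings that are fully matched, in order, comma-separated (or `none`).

ii, iv, vi, vii

i → no match
ii → match
iii → no match
iv → match
v → no match
vi → match
vii → match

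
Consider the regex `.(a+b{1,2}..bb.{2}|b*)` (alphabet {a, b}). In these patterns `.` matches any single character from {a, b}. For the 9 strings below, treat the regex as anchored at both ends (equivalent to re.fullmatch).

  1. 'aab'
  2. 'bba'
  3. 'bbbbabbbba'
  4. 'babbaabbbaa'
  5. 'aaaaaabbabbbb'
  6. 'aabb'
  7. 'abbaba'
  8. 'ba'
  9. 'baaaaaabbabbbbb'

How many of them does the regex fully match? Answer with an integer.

2

1. 'aab' → no match
2. 'bba' → no match
3. 'bbbbabbbba' → no match
4. 'babbaabbbaa' → no match
5 → match
6. 'aabb' → no match
7. 'abbaba' → no match
8. 'ba' → no match
9 → match
Total matched: 2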